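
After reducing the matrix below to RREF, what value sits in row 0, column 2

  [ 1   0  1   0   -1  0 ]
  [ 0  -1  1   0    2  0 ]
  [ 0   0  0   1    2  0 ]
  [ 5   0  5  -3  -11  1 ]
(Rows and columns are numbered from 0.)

Subtract 5 times r1 from r4.
  [ 1   0  1   0  -1  0 ]
  [ 0  -1  1   0   2  0 ]
  [ 0   0  0   1   2  0 ]
  [ 0   0  0  -3  -6  1 ]
Multiply r2 by -1.
  [ 1  0   1   0  -1  0 ]
  [ 0  1  -1   0  -2  0 ]
  [ 0  0   0   1   2  0 ]
  [ 0  0   0  -3  -6  1 ]
Add 3 times r3 to r4.
  [ 1  0   1  0  -1  0 ]
  [ 0  1  -1  0  -2  0 ]
  [ 0  0   0  1   2  0 ]
  [ 0  0   0  0   0  1 ]

1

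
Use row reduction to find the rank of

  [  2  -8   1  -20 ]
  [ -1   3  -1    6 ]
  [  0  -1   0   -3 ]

R1 := 1/2·R1
  [  1  -4  1/2  -10 ]
  [ -1   3   -1    6 ]
  [  0  -1    0   -3 ]
R2 := R2 + R1
  [ 1  -4   1/2  -10 ]
  [ 0  -1  -1/2   -4 ]
  [ 0  -1     0   -3 ]
R2 := -1·R2
  [ 1  -4  1/2  -10 ]
  [ 0   1  1/2    4 ]
  [ 0  -1    0   -3 ]
R3 := R3 + R2
  [ 1  -4  1/2  -10 ]
  [ 0   1  1/2    4 ]
  [ 0   0  1/2    1 ]
R3 := 2·R3
  [ 1  -4  1/2  -10 ]
  [ 0   1  1/2    4 ]
  [ 0   0    1    2 ]
R2 := R2 − 1/2·R3
  [ 1  -4  1/2  -10 ]
  [ 0   1    0    3 ]
  [ 0   0    1    2 ]
R1 := R1 − 1/2·R3
  [ 1  -4  0  -11 ]
  [ 0   1  0    3 ]
  [ 0   0  1    2 ]
R1 := R1 + 4·R2
  [ 1  0  0  1 ]
  [ 0  1  0  3 ]
  [ 0  0  1  2 ]
The reduced form has 3 nonzero rows.

rank = 3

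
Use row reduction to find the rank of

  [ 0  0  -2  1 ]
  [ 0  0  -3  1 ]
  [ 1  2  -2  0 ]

R1 <-> R3
R2 ← -1/3·R2
R3 ← R3 + 2·R2
R3 ← 3·R3
R2 ← R2 + 1/3·R3
R1 ← R1 + 2·R2
The reduced form has 3 nonzero rows.

rank = 3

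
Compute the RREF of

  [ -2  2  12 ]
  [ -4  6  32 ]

R1 → -1/2·R1
R2 → R2 + 4·R1
R2 → 1/2·R2
R1 → R1 + R2

[[1, 0, -2], [0, 1, 4]]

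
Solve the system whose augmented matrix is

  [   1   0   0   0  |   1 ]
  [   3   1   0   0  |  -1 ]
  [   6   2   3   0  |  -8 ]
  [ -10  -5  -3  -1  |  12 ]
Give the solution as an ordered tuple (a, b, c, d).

(1, -4, -2, 4)

R2 -> R2 − 3·R1
  [   1   0   0   0  |   1 ]
  [   0   1   0   0  |  -4 ]
  [   6   2   3   0  |  -8 ]
  [ -10  -5  -3  -1  |  12 ]
R3 -> R3 − 6·R1
  [   1   0   0   0  |    1 ]
  [   0   1   0   0  |   -4 ]
  [   0   2   3   0  |  -14 ]
  [ -10  -5  -3  -1  |   12 ]
R4 -> R4 + 10·R1
  [ 1   0   0   0  |    1 ]
  [ 0   1   0   0  |   -4 ]
  [ 0   2   3   0  |  -14 ]
  [ 0  -5  -3  -1  |   22 ]
R3 -> R3 − 2·R2
  [ 1   0   0   0  |   1 ]
  [ 0   1   0   0  |  -4 ]
  [ 0   0   3   0  |  -6 ]
  [ 0  -5  -3  -1  |  22 ]
R4 -> R4 + 5·R2
  [ 1  0   0   0  |   1 ]
  [ 0  1   0   0  |  -4 ]
  [ 0  0   3   0  |  -6 ]
  [ 0  0  -3  -1  |   2 ]
R3 -> 1/3·R3
  [ 1  0   0   0  |   1 ]
  [ 0  1   0   0  |  -4 ]
  [ 0  0   1   0  |  -2 ]
  [ 0  0  -3  -1  |   2 ]
R4 -> R4 + 3·R3
  [ 1  0  0   0  |   1 ]
  [ 0  1  0   0  |  -4 ]
  [ 0  0  1   0  |  -2 ]
  [ 0  0  0  -1  |  -4 ]
R4 -> -1·R4
  [ 1  0  0  0  |   1 ]
  [ 0  1  0  0  |  -4 ]
  [ 0  0  1  0  |  -2 ]
  [ 0  0  0  1  |   4 ]
Reading off the last column: a = 1, b = -4, c = -2, d = 4.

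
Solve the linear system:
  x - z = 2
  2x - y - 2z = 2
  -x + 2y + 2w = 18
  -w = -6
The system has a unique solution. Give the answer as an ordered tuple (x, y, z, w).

(-2, 2, -4, 6)

Form the augmented matrix and row-reduce:
  [  1   0  -1   0  |   2 ]
  [  2  -1  -2   0  |   2 ]
  [ -1   2   0   2  |  18 ]
  [  0   0   0  -1  |  -6 ]
R2 -> R2 − 2·R1
  [  1   0  -1   0  |   2 ]
  [  0  -1   0   0  |  -2 ]
  [ -1   2   0   2  |  18 ]
  [  0   0   0  -1  |  -6 ]
R3 -> R3 + R1
  [ 1   0  -1   0  |   2 ]
  [ 0  -1   0   0  |  -2 ]
  [ 0   2  -1   2  |  20 ]
  [ 0   0   0  -1  |  -6 ]
R2 -> -1·R2
  [ 1  0  -1   0  |   2 ]
  [ 0  1   0   0  |   2 ]
  [ 0  2  -1   2  |  20 ]
  [ 0  0   0  -1  |  -6 ]
R3 -> R3 − 2·R2
  [ 1  0  -1   0  |   2 ]
  [ 0  1   0   0  |   2 ]
  [ 0  0  -1   2  |  16 ]
  [ 0  0   0  -1  |  -6 ]
R3 -> -1·R3
  [ 1  0  -1   0  |    2 ]
  [ 0  1   0   0  |    2 ]
  [ 0  0   1  -2  |  -16 ]
  [ 0  0   0  -1  |   -6 ]
R4 -> -1·R4
  [ 1  0  -1   0  |    2 ]
  [ 0  1   0   0  |    2 ]
  [ 0  0   1  -2  |  -16 ]
  [ 0  0   0   1  |    6 ]
R3 -> R3 + 2·R4
  [ 1  0  -1  0  |   2 ]
  [ 0  1   0  0  |   2 ]
  [ 0  0   1  0  |  -4 ]
  [ 0  0   0  1  |   6 ]
R1 -> R1 + R3
  [ 1  0  0  0  |  -2 ]
  [ 0  1  0  0  |   2 ]
  [ 0  0  1  0  |  -4 ]
  [ 0  0  0  1  |   6 ]
Reading off the last column: x = -2, y = 2, z = -4, w = 6.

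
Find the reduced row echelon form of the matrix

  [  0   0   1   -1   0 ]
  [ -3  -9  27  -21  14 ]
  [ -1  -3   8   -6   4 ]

Swap ρ1 and ρ2.
  [ -3  -9  27  -21  14 ]
  [  0   0   1   -1   0 ]
  [ -1  -3   8   -6   4 ]
Multiply ρ1 by -1/3.
  [  1   3  -9   7  -14/3 ]
  [  0   0   1  -1      0 ]
  [ -1  -3   8  -6      4 ]
Add ρ1 to ρ3.
  [ 1  3  -9   7  -14/3 ]
  [ 0  0   1  -1      0 ]
  [ 0  0  -1   1   -2/3 ]
Add ρ2 to ρ3.
  [ 1  3  -9   7  -14/3 ]
  [ 0  0   1  -1      0 ]
  [ 0  0   0   0   -2/3 ]
Multiply ρ3 by -3/2.
  [ 1  3  -9   7  -14/3 ]
  [ 0  0   1  -1      0 ]
  [ 0  0   0   0      1 ]
Add 14/3 times ρ3 to ρ1.
  [ 1  3  -9   7  0 ]
  [ 0  0   1  -1  0 ]
  [ 0  0   0   0  1 ]
Add 9 times ρ2 to ρ1.
  [ 1  3  0  -2  0 ]
  [ 0  0  1  -1  0 ]
  [ 0  0  0   0  1 ]

[[1, 3, 0, -2, 0], [0, 0, 1, -1, 0], [0, 0, 0, 0, 1]]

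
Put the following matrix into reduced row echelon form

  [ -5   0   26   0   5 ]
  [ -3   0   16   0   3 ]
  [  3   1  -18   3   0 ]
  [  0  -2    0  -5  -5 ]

[[1, 0, 0, 0, -1], [0, 1, 0, 0, 0], [0, 0, 1, 0, 0], [0, 0, 0, 1, 1]]

r1 -> -1/5·r1
  [  1   0  -26/5   0  -1 ]
  [ -3   0     16   0   3 ]
  [  3   1    -18   3   0 ]
  [  0  -2      0  -5  -5 ]
r2 -> r2 + 3·r1
  [ 1   0  -26/5   0  -1 ]
  [ 0   0    2/5   0   0 ]
  [ 3   1    -18   3   0 ]
  [ 0  -2      0  -5  -5 ]
r3 -> r3 − 3·r1
  [ 1   0  -26/5   0  -1 ]
  [ 0   0    2/5   0   0 ]
  [ 0   1  -12/5   3   3 ]
  [ 0  -2      0  -5  -5 ]
r2 <-> r3
  [ 1   0  -26/5   0  -1 ]
  [ 0   1  -12/5   3   3 ]
  [ 0   0    2/5   0   0 ]
  [ 0  -2      0  -5  -5 ]
r4 -> r4 + 2·r2
  [ 1  0  -26/5  0  -1 ]
  [ 0  1  -12/5  3   3 ]
  [ 0  0    2/5  0   0 ]
  [ 0  0  -24/5  1   1 ]
r3 -> 5/2·r3
  [ 1  0  -26/5  0  -1 ]
  [ 0  1  -12/5  3   3 ]
  [ 0  0      1  0   0 ]
  [ 0  0  -24/5  1   1 ]
r4 -> r4 + 24/5·r3
  [ 1  0  -26/5  0  -1 ]
  [ 0  1  -12/5  3   3 ]
  [ 0  0      1  0   0 ]
  [ 0  0      0  1   1 ]
r2 -> r2 − 3·r4
  [ 1  0  -26/5  0  -1 ]
  [ 0  1  -12/5  0   0 ]
  [ 0  0      1  0   0 ]
  [ 0  0      0  1   1 ]
r2 -> r2 + 12/5·r3
  [ 1  0  -26/5  0  -1 ]
  [ 0  1      0  0   0 ]
  [ 0  0      1  0   0 ]
  [ 0  0      0  1   1 ]
r1 -> r1 + 26/5·r3
  [ 1  0  0  0  -1 ]
  [ 0  1  0  0   0 ]
  [ 0  0  1  0   0 ]
  [ 0  0  0  1   1 ]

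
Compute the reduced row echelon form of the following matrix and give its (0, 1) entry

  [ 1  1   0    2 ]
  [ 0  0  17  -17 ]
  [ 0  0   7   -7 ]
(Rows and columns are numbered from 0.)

1

r2 -> 1/17·r2
r3 -> r3 − 7·r2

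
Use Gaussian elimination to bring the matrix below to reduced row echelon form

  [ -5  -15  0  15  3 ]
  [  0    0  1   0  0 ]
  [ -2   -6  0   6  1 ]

[[1, 3, 0, -3, 0], [0, 0, 1, 0, 0], [0, 0, 0, 0, 1]]

R1 := -1/5·R1
R3 := R3 + 2·R1
R3 := -5·R3
R1 := R1 + 3/5·R3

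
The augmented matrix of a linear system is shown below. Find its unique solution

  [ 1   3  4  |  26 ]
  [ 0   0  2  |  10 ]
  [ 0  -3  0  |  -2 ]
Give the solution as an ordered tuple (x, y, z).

R2 ↔ R3
  [ 1   3  4  |  26 ]
  [ 0  -3  0  |  -2 ]
  [ 0   0  2  |  10 ]
R2 := -1/3·R2
  [ 1  3  4  |   26 ]
  [ 0  1  0  |  2/3 ]
  [ 0  0  2  |   10 ]
R3 := 1/2·R3
  [ 1  3  4  |   26 ]
  [ 0  1  0  |  2/3 ]
  [ 0  0  1  |    5 ]
R1 := R1 − 4·R3
  [ 1  3  0  |    6 ]
  [ 0  1  0  |  2/3 ]
  [ 0  0  1  |    5 ]
R1 := R1 − 3·R2
  [ 1  0  0  |    4 ]
  [ 0  1  0  |  2/3 ]
  [ 0  0  1  |    5 ]
Reading off the last column: x = 4, y = 2/3, z = 5.

(4, 2/3, 5)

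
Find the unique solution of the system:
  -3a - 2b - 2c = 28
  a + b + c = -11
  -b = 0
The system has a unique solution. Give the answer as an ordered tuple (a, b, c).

Form the augmented matrix and row-reduce:
  [ -3  -2  -2  |   28 ]
  [  1   1   1  |  -11 ]
  [  0  -1   0  |    0 ]
R1 -> -1/3·R1
R2 -> R2 − R1
R2 -> 3·R2
R3 -> R3 + R2
R2 -> R2 − R3
R1 -> R1 − 2/3·R3
R1 -> R1 − 2/3·R2
Reading off the last column: a = -6, b = 0, c = -5.

(-6, 0, -5)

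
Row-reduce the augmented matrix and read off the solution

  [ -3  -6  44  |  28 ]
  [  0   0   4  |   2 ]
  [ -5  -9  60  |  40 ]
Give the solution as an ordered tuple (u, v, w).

R1 → -1/3·R1
  [  1   2  -44/3  |  -28/3 ]
  [  0   0      4  |      2 ]
  [ -5  -9     60  |     40 ]
R3 → R3 + 5·R1
  [ 1  2  -44/3  |  -28/3 ]
  [ 0  0      4  |      2 ]
  [ 0  1  -40/3  |  -20/3 ]
R2 <-> R3
  [ 1  2  -44/3  |  -28/3 ]
  [ 0  1  -40/3  |  -20/3 ]
  [ 0  0      4  |      2 ]
R3 → 1/4·R3
  [ 1  2  -44/3  |  -28/3 ]
  [ 0  1  -40/3  |  -20/3 ]
  [ 0  0      1  |    1/2 ]
R2 → R2 + 40/3·R3
  [ 1  2  -44/3  |  -28/3 ]
  [ 0  1      0  |      0 ]
  [ 0  0      1  |    1/2 ]
R1 → R1 + 44/3·R3
  [ 1  2  0  |   -2 ]
  [ 0  1  0  |    0 ]
  [ 0  0  1  |  1/2 ]
R1 → R1 − 2·R2
  [ 1  0  0  |   -2 ]
  [ 0  1  0  |    0 ]
  [ 0  0  1  |  1/2 ]
Reading off the last column: u = -2, v = 0, w = 1/2.

(-2, 0, 1/2)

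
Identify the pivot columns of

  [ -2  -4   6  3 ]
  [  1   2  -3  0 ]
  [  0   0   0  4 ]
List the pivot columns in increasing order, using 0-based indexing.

R1 := -1/2·R1
  [ 1  2  -3  -3/2 ]
  [ 1  2  -3     0 ]
  [ 0  0   0     4 ]
R2 := R2 − R1
  [ 1  2  -3  -3/2 ]
  [ 0  0   0   3/2 ]
  [ 0  0   0     4 ]
R2 := 2/3·R2
  [ 1  2  -3  -3/2 ]
  [ 0  0   0     1 ]
  [ 0  0   0     4 ]
R3 := R3 − 4·R2
  [ 1  2  -3  -3/2 ]
  [ 0  0   0     1 ]
  [ 0  0   0     0 ]
R1 := R1 + 3/2·R2
  [ 1  2  -3  0 ]
  [ 0  0   0  1 ]
  [ 0  0   0  0 ]
Pivot columns are the columns containing a leading 1.

0, 3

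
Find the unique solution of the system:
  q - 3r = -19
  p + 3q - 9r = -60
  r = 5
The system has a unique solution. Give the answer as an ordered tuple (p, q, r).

(-3, -4, 5)

Form the augmented matrix and row-reduce:
  [ 0  1  -3  |  -19 ]
  [ 1  3  -9  |  -60 ]
  [ 0  0   1  |    5 ]
ρ1 <-> ρ2
ρ2 → ρ2 + 3·ρ3
ρ1 → ρ1 + 9·ρ3
ρ1 → ρ1 − 3·ρ2
Reading off the last column: p = -3, q = -4, r = 5.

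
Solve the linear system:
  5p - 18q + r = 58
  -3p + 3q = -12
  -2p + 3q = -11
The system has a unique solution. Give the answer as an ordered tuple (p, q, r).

(1, -3, -1)

Form the augmented matrix and row-reduce:
  [  5  -18  1  |   58 ]
  [ -3    3  0  |  -12 ]
  [ -2    3  0  |  -11 ]
Multiply ρ1 by 1/5.
  [  1  -18/5  1/5  |  58/5 ]
  [ -3      3    0  |   -12 ]
  [ -2      3    0  |   -11 ]
Add 3 times ρ1 to ρ2.
  [  1  -18/5  1/5  |   58/5 ]
  [  0  -39/5  3/5  |  114/5 ]
  [ -2      3    0  |    -11 ]
Add 2 times ρ1 to ρ3.
  [ 1  -18/5  1/5  |   58/5 ]
  [ 0  -39/5  3/5  |  114/5 ]
  [ 0  -21/5  2/5  |   61/5 ]
Multiply ρ2 by -5/39.
  [ 1  -18/5    1/5  |    58/5 ]
  [ 0      1  -1/13  |  -38/13 ]
  [ 0  -21/5    2/5  |    61/5 ]
Add 21/5 times ρ2 to ρ3.
  [ 1  -18/5    1/5  |    58/5 ]
  [ 0      1  -1/13  |  -38/13 ]
  [ 0      0   1/13  |   -1/13 ]
Multiply ρ3 by 13.
  [ 1  -18/5    1/5  |    58/5 ]
  [ 0      1  -1/13  |  -38/13 ]
  [ 0      0      1  |      -1 ]
Add 1/13 times ρ3 to ρ2.
  [ 1  -18/5  1/5  |  58/5 ]
  [ 0      1    0  |    -3 ]
  [ 0      0    1  |    -1 ]
Subtract 1/5 times ρ3 from ρ1.
  [ 1  -18/5  0  |  59/5 ]
  [ 0      1  0  |    -3 ]
  [ 0      0  1  |    -1 ]
Add 18/5 times ρ2 to ρ1.
  [ 1  0  0  |   1 ]
  [ 0  1  0  |  -3 ]
  [ 0  0  1  |  -1 ]
Reading off the last column: p = 1, q = -3, r = -1.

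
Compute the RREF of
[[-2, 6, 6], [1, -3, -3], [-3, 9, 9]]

[[1, -3, -3], [0, 0, 0], [0, 0, 0]]

R1 ← -1/2·R1
  [  1  -3  -3 ]
  [  1  -3  -3 ]
  [ -3   9   9 ]
R2 ← R2 − R1
  [  1  -3  -3 ]
  [  0   0   0 ]
  [ -3   9   9 ]
R3 ← R3 + 3·R1
  [ 1  -3  -3 ]
  [ 0   0   0 ]
  [ 0   0   0 ]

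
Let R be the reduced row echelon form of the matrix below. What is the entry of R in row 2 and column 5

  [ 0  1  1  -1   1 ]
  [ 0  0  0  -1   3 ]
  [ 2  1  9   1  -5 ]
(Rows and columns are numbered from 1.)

R1 ↔ R3
  [ 2  1  9   1  -5 ]
  [ 0  0  0  -1   3 ]
  [ 0  1  1  -1   1 ]
R1 ← 1/2·R1
  [ 1  1/2  9/2  1/2  -5/2 ]
  [ 0    0    0   -1     3 ]
  [ 0    1    1   -1     1 ]
R2 ↔ R3
  [ 1  1/2  9/2  1/2  -5/2 ]
  [ 0    1    1   -1     1 ]
  [ 0    0    0   -1     3 ]
R3 ← -1·R3
  [ 1  1/2  9/2  1/2  -5/2 ]
  [ 0    1    1   -1     1 ]
  [ 0    0    0    1    -3 ]
R2 ← R2 + R3
  [ 1  1/2  9/2  1/2  -5/2 ]
  [ 0    1    1    0    -2 ]
  [ 0    0    0    1    -3 ]
R1 ← R1 − 1/2·R3
  [ 1  1/2  9/2  0  -1 ]
  [ 0    1    1  0  -2 ]
  [ 0    0    0  1  -3 ]
R1 ← R1 − 1/2·R2
  [ 1  0  4  0   0 ]
  [ 0  1  1  0  -2 ]
  [ 0  0  0  1  -3 ]

-2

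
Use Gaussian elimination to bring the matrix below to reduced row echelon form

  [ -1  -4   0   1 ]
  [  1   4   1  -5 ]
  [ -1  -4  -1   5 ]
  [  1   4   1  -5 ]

R1 -> -1·R1
R2 -> R2 − R1
R3 -> R3 + R1
R4 -> R4 − R1
R3 -> R3 + R2
R4 -> R4 − R2

[[1, 4, 0, -1], [0, 0, 1, -4], [0, 0, 0, 0], [0, 0, 0, 0]]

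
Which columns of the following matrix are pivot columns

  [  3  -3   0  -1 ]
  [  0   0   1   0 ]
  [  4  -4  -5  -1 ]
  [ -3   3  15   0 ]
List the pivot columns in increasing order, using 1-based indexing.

1, 3, 4

ρ1 → 1/3·ρ1
ρ3 → ρ3 − 4·ρ1
ρ4 → ρ4 + 3·ρ1
ρ3 → ρ3 + 5·ρ2
ρ4 → ρ4 − 15·ρ2
ρ3 → 3·ρ3
ρ4 → ρ4 + ρ3
ρ1 → ρ1 + 1/3·ρ3
Pivot columns are the columns containing a leading 1.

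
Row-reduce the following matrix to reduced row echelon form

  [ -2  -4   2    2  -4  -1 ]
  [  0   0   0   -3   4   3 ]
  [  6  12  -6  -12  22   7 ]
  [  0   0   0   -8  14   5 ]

[[1, 2, -1, 0, 0, 0], [0, 0, 0, 1, 0, 0], [0, 0, 0, 0, 1, 0], [0, 0, 0, 0, 0, 1]]

Multiply r1 by -1/2.
  [ 1   2  -1   -1   2  1/2 ]
  [ 0   0   0   -3   4    3 ]
  [ 6  12  -6  -12  22    7 ]
  [ 0   0   0   -8  14    5 ]
Subtract 6 times r1 from r3.
  [ 1  2  -1  -1   2  1/2 ]
  [ 0  0   0  -3   4    3 ]
  [ 0  0   0  -6  10    4 ]
  [ 0  0   0  -8  14    5 ]
Multiply r2 by -1/3.
  [ 1  2  -1  -1     2  1/2 ]
  [ 0  0   0   1  -4/3   -1 ]
  [ 0  0   0  -6    10    4 ]
  [ 0  0   0  -8    14    5 ]
Add 6 times r2 to r3.
  [ 1  2  -1  -1     2  1/2 ]
  [ 0  0   0   1  -4/3   -1 ]
  [ 0  0   0   0     2   -2 ]
  [ 0  0   0  -8    14    5 ]
Add 8 times r2 to r4.
  [ 1  2  -1  -1     2  1/2 ]
  [ 0  0   0   1  -4/3   -1 ]
  [ 0  0   0   0     2   -2 ]
  [ 0  0   0   0  10/3   -3 ]
Multiply r3 by 1/2.
  [ 1  2  -1  -1     2  1/2 ]
  [ 0  0   0   1  -4/3   -1 ]
  [ 0  0   0   0     1   -1 ]
  [ 0  0   0   0  10/3   -3 ]
Subtract 10/3 times r3 from r4.
  [ 1  2  -1  -1     2  1/2 ]
  [ 0  0   0   1  -4/3   -1 ]
  [ 0  0   0   0     1   -1 ]
  [ 0  0   0   0     0  1/3 ]
Multiply r4 by 3.
  [ 1  2  -1  -1     2  1/2 ]
  [ 0  0   0   1  -4/3   -1 ]
  [ 0  0   0   0     1   -1 ]
  [ 0  0   0   0     0    1 ]
Add r4 to r3.
  [ 1  2  -1  -1     2  1/2 ]
  [ 0  0   0   1  -4/3   -1 ]
  [ 0  0   0   0     1    0 ]
  [ 0  0   0   0     0    1 ]
Add r4 to r2.
  [ 1  2  -1  -1     2  1/2 ]
  [ 0  0   0   1  -4/3    0 ]
  [ 0  0   0   0     1    0 ]
  [ 0  0   0   0     0    1 ]
Subtract 1/2 times r4 from r1.
  [ 1  2  -1  -1     2  0 ]
  [ 0  0   0   1  -4/3  0 ]
  [ 0  0   0   0     1  0 ]
  [ 0  0   0   0     0  1 ]
Add 4/3 times r3 to r2.
  [ 1  2  -1  -1  2  0 ]
  [ 0  0   0   1  0  0 ]
  [ 0  0   0   0  1  0 ]
  [ 0  0   0   0  0  1 ]
Subtract 2 times r3 from r1.
  [ 1  2  -1  -1  0  0 ]
  [ 0  0   0   1  0  0 ]
  [ 0  0   0   0  1  0 ]
  [ 0  0   0   0  0  1 ]
Add r2 to r1.
  [ 1  2  -1  0  0  0 ]
  [ 0  0   0  1  0  0 ]
  [ 0  0   0  0  1  0 ]
  [ 0  0   0  0  0  1 ]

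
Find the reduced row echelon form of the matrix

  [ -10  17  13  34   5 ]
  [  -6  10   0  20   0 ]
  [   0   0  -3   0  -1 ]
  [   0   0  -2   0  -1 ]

[[1, 0, 0, 0, 0], [0, 1, 0, 2, 0], [0, 0, 1, 0, 0], [0, 0, 0, 0, 1]]

Multiply ρ1 by -1/10.
  [  1  -17/10  -13/10  -17/5  -1/2 ]
  [ -6      10       0     20     0 ]
  [  0       0      -3      0    -1 ]
  [  0       0      -2      0    -1 ]
Add 6 times ρ1 to ρ2.
  [ 1  -17/10  -13/10  -17/5  -1/2 ]
  [ 0    -1/5   -39/5   -2/5    -3 ]
  [ 0       0      -3      0    -1 ]
  [ 0       0      -2      0    -1 ]
Multiply ρ2 by -5.
  [ 1  -17/10  -13/10  -17/5  -1/2 ]
  [ 0       1      39      2    15 ]
  [ 0       0      -3      0    -1 ]
  [ 0       0      -2      0    -1 ]
Multiply ρ3 by -1/3.
  [ 1  -17/10  -13/10  -17/5  -1/2 ]
  [ 0       1      39      2    15 ]
  [ 0       0       1      0   1/3 ]
  [ 0       0      -2      0    -1 ]
Add 2 times ρ3 to ρ4.
  [ 1  -17/10  -13/10  -17/5  -1/2 ]
  [ 0       1      39      2    15 ]
  [ 0       0       1      0   1/3 ]
  [ 0       0       0      0  -1/3 ]
Multiply ρ4 by -3.
  [ 1  -17/10  -13/10  -17/5  -1/2 ]
  [ 0       1      39      2    15 ]
  [ 0       0       1      0   1/3 ]
  [ 0       0       0      0     1 ]
Subtract 1/3 times ρ4 from ρ3.
  [ 1  -17/10  -13/10  -17/5  -1/2 ]
  [ 0       1      39      2    15 ]
  [ 0       0       1      0     0 ]
  [ 0       0       0      0     1 ]
Subtract 15 times ρ4 from ρ2.
  [ 1  -17/10  -13/10  -17/5  -1/2 ]
  [ 0       1      39      2     0 ]
  [ 0       0       1      0     0 ]
  [ 0       0       0      0     1 ]
Add 1/2 times ρ4 to ρ1.
  [ 1  -17/10  -13/10  -17/5  0 ]
  [ 0       1      39      2  0 ]
  [ 0       0       1      0  0 ]
  [ 0       0       0      0  1 ]
Subtract 39 times ρ3 from ρ2.
  [ 1  -17/10  -13/10  -17/5  0 ]
  [ 0       1       0      2  0 ]
  [ 0       0       1      0  0 ]
  [ 0       0       0      0  1 ]
Add 13/10 times ρ3 to ρ1.
  [ 1  -17/10  0  -17/5  0 ]
  [ 0       1  0      2  0 ]
  [ 0       0  1      0  0 ]
  [ 0       0  0      0  1 ]
Add 17/10 times ρ2 to ρ1.
  [ 1  0  0  0  0 ]
  [ 0  1  0  2  0 ]
  [ 0  0  1  0  0 ]
  [ 0  0  0  0  1 ]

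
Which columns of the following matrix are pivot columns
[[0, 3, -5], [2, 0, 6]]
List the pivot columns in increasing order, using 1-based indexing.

Swap R1 and R2.
  [ 2  0   6 ]
  [ 0  3  -5 ]
Multiply R1 by 1/2.
  [ 1  0   3 ]
  [ 0  3  -5 ]
Multiply R2 by 1/3.
  [ 1  0     3 ]
  [ 0  1  -5/3 ]
Pivot columns are the columns containing a leading 1.

1, 2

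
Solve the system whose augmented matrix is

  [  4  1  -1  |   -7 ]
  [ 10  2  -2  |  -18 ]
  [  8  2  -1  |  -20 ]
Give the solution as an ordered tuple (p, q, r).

Multiply R1 by 1/4.
  [  1  1/4  -1/4  |  -7/4 ]
  [ 10    2    -2  |   -18 ]
  [  8    2    -1  |   -20 ]
Subtract 10 times R1 from R2.
  [ 1   1/4  -1/4  |  -7/4 ]
  [ 0  -1/2   1/2  |  -1/2 ]
  [ 8     2    -1  |   -20 ]
Subtract 8 times R1 from R3.
  [ 1   1/4  -1/4  |  -7/4 ]
  [ 0  -1/2   1/2  |  -1/2 ]
  [ 0     0     1  |    -6 ]
Multiply R2 by -2.
  [ 1  1/4  -1/4  |  -7/4 ]
  [ 0    1    -1  |     1 ]
  [ 0    0     1  |    -6 ]
Add R3 to R2.
  [ 1  1/4  -1/4  |  -7/4 ]
  [ 0    1     0  |    -5 ]
  [ 0    0     1  |    -6 ]
Add 1/4 times R3 to R1.
  [ 1  1/4  0  |  -13/4 ]
  [ 0    1  0  |     -5 ]
  [ 0    0  1  |     -6 ]
Subtract 1/4 times R2 from R1.
  [ 1  0  0  |  -2 ]
  [ 0  1  0  |  -5 ]
  [ 0  0  1  |  -6 ]
Reading off the last column: p = -2, q = -5, r = -6.

(-2, -5, -6)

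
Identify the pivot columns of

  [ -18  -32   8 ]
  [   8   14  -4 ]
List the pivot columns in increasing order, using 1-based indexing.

1, 2

ρ1 ← -1/18·ρ1
  [ 1  16/9  -4/9 ]
  [ 8    14    -4 ]
ρ2 ← ρ2 − 8·ρ1
  [ 1  16/9  -4/9 ]
  [ 0  -2/9  -4/9 ]
ρ2 ← -9/2·ρ2
  [ 1  16/9  -4/9 ]
  [ 0     1     2 ]
ρ1 ← ρ1 − 16/9·ρ2
  [ 1  0  -4 ]
  [ 0  1   2 ]
Pivot columns are the columns containing a leading 1.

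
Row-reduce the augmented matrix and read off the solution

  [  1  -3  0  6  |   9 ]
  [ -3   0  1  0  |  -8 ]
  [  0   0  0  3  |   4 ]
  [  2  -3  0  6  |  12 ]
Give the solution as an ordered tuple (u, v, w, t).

ρ2 := ρ2 + 3·ρ1
ρ4 := ρ4 − 2·ρ1
ρ2 := -1/9·ρ2
ρ4 := ρ4 − 3·ρ2
ρ3 ↔ ρ4
ρ3 := 3·ρ3
ρ4 := 1/3·ρ4
ρ2 := ρ2 + 2·ρ4
ρ1 := ρ1 − 6·ρ4
ρ2 := ρ2 + 1/9·ρ3
ρ1 := ρ1 + 3·ρ2
Reading off the last column: u = 3, v = 2/3, w = 1, t = 4/3.

(3, 2/3, 1, 4/3)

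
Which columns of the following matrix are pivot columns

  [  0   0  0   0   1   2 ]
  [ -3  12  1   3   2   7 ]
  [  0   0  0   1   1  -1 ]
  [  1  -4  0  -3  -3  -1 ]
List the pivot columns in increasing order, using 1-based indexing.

1, 3, 4, 5

r1 <=> r2
  [ -3  12  1   3   2   7 ]
  [  0   0  0   0   1   2 ]
  [  0   0  0   1   1  -1 ]
  [  1  -4  0  -3  -3  -1 ]
r1 ← -1/3·r1
  [ 1  -4  -1/3  -1  -2/3  -7/3 ]
  [ 0   0     0   0     1     2 ]
  [ 0   0     0   1     1    -1 ]
  [ 1  -4     0  -3    -3    -1 ]
r4 ← r4 − r1
  [ 1  -4  -1/3  -1  -2/3  -7/3 ]
  [ 0   0     0   0     1     2 ]
  [ 0   0     0   1     1    -1 ]
  [ 0   0   1/3  -2  -7/3   4/3 ]
r2 <=> r4
  [ 1  -4  -1/3  -1  -2/3  -7/3 ]
  [ 0   0   1/3  -2  -7/3   4/3 ]
  [ 0   0     0   1     1    -1 ]
  [ 0   0     0   0     1     2 ]
r2 ← 3·r2
  [ 1  -4  -1/3  -1  -2/3  -7/3 ]
  [ 0   0     1  -6    -7     4 ]
  [ 0   0     0   1     1    -1 ]
  [ 0   0     0   0     1     2 ]
r3 ← r3 − r4
  [ 1  -4  -1/3  -1  -2/3  -7/3 ]
  [ 0   0     1  -6    -7     4 ]
  [ 0   0     0   1     0    -3 ]
  [ 0   0     0   0     1     2 ]
r2 ← r2 + 7·r4
  [ 1  -4  -1/3  -1  -2/3  -7/3 ]
  [ 0   0     1  -6     0    18 ]
  [ 0   0     0   1     0    -3 ]
  [ 0   0     0   0     1     2 ]
r1 ← r1 + 2/3·r4
  [ 1  -4  -1/3  -1  0  -1 ]
  [ 0   0     1  -6  0  18 ]
  [ 0   0     0   1  0  -3 ]
  [ 0   0     0   0  1   2 ]
r2 ← r2 + 6·r3
  [ 1  -4  -1/3  -1  0  -1 ]
  [ 0   0     1   0  0   0 ]
  [ 0   0     0   1  0  -3 ]
  [ 0   0     0   0  1   2 ]
r1 ← r1 + r3
  [ 1  -4  -1/3  0  0  -4 ]
  [ 0   0     1  0  0   0 ]
  [ 0   0     0  1  0  -3 ]
  [ 0   0     0  0  1   2 ]
r1 ← r1 + 1/3·r2
  [ 1  -4  0  0  0  -4 ]
  [ 0   0  1  0  0   0 ]
  [ 0   0  0  1  0  -3 ]
  [ 0   0  0  0  1   2 ]
Pivot columns are the columns containing a leading 1.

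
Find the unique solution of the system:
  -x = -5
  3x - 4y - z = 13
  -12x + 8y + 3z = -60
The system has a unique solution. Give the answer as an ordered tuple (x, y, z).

(5, 3/2, -4)

Form the augmented matrix and row-reduce:
  [  -1   0   0  |   -5 ]
  [   3  -4  -1  |   13 ]
  [ -12   8   3  |  -60 ]
R1 := -1·R1
  [   1   0   0  |    5 ]
  [   3  -4  -1  |   13 ]
  [ -12   8   3  |  -60 ]
R2 := R2 − 3·R1
  [   1   0   0  |    5 ]
  [   0  -4  -1  |   -2 ]
  [ -12   8   3  |  -60 ]
R3 := R3 + 12·R1
  [ 1   0   0  |   5 ]
  [ 0  -4  -1  |  -2 ]
  [ 0   8   3  |   0 ]
R2 := -1/4·R2
  [ 1  0    0  |    5 ]
  [ 0  1  1/4  |  1/2 ]
  [ 0  8    3  |    0 ]
R3 := R3 − 8·R2
  [ 1  0    0  |    5 ]
  [ 0  1  1/4  |  1/2 ]
  [ 0  0    1  |   -4 ]
R2 := R2 − 1/4·R3
  [ 1  0  0  |    5 ]
  [ 0  1  0  |  3/2 ]
  [ 0  0  1  |   -4 ]
Reading off the last column: x = 5, y = 3/2, z = -4.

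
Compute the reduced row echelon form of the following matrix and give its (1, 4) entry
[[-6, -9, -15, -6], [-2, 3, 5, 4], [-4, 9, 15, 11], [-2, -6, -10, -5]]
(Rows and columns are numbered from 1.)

r1 := -1/6·r1
r2 := r2 + 2·r1
r3 := r3 + 4·r1
r4 := r4 + 2·r1
r2 := 1/6·r2
r3 := r3 − 15·r2
r4 := r4 + 3·r2
r1 := r1 − 3/2·r2

-1/2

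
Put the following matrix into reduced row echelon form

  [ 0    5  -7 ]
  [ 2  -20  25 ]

[[1, 0, -3/2], [0, 1, -7/5]]

R1 <-> R2
  [ 2  -20  25 ]
  [ 0    5  -7 ]
R1 := 1/2·R1
  [ 1  -10  25/2 ]
  [ 0    5    -7 ]
R2 := 1/5·R2
  [ 1  -10  25/2 ]
  [ 0    1  -7/5 ]
R1 := R1 + 10·R2
  [ 1  0  -3/2 ]
  [ 0  1  -7/5 ]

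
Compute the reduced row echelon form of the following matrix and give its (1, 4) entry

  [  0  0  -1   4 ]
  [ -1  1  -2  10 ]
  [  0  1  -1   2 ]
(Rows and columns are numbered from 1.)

R1 <=> R2
  [ -1  1  -2  10 ]
  [  0  0  -1   4 ]
  [  0  1  -1   2 ]
R1 := -1·R1
  [ 1  -1   2  -10 ]
  [ 0   0  -1    4 ]
  [ 0   1  -1    2 ]
R2 <=> R3
  [ 1  -1   2  -10 ]
  [ 0   1  -1    2 ]
  [ 0   0  -1    4 ]
R3 := -1·R3
  [ 1  -1   2  -10 ]
  [ 0   1  -1    2 ]
  [ 0   0   1   -4 ]
R2 := R2 + R3
  [ 1  -1  2  -10 ]
  [ 0   1  0   -2 ]
  [ 0   0  1   -4 ]
R1 := R1 − 2·R3
  [ 1  -1  0  -2 ]
  [ 0   1  0  -2 ]
  [ 0   0  1  -4 ]
R1 := R1 + R2
  [ 1  0  0  -4 ]
  [ 0  1  0  -2 ]
  [ 0  0  1  -4 ]

-4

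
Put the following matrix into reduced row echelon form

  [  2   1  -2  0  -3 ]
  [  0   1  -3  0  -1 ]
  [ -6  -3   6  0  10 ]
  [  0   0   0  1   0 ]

r1 := 1/2·r1
  [  1  1/2  -1  0  -3/2 ]
  [  0    1  -3  0    -1 ]
  [ -6   -3   6  0    10 ]
  [  0    0   0  1     0 ]
r3 := r3 + 6·r1
  [ 1  1/2  -1  0  -3/2 ]
  [ 0    1  -3  0    -1 ]
  [ 0    0   0  0     1 ]
  [ 0    0   0  1     0 ]
r3 <=> r4
  [ 1  1/2  -1  0  -3/2 ]
  [ 0    1  -3  0    -1 ]
  [ 0    0   0  1     0 ]
  [ 0    0   0  0     1 ]
r2 := r2 + r4
  [ 1  1/2  -1  0  -3/2 ]
  [ 0    1  -3  0     0 ]
  [ 0    0   0  1     0 ]
  [ 0    0   0  0     1 ]
r1 := r1 + 3/2·r4
  [ 1  1/2  -1  0  0 ]
  [ 0    1  -3  0  0 ]
  [ 0    0   0  1  0 ]
  [ 0    0   0  0  1 ]
r1 := r1 − 1/2·r2
  [ 1  0  1/2  0  0 ]
  [ 0  1   -3  0  0 ]
  [ 0  0    0  1  0 ]
  [ 0  0    0  0  1 ]

[[1, 0, 1/2, 0, 0], [0, 1, -3, 0, 0], [0, 0, 0, 1, 0], [0, 0, 0, 0, 1]]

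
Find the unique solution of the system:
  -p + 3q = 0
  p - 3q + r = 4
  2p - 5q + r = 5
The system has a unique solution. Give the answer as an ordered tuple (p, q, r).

Form the augmented matrix and row-reduce:
  [ -1   3  0  |  0 ]
  [  1  -3  1  |  4 ]
  [  2  -5  1  |  5 ]
ρ1 → -1·ρ1
  [ 1  -3  0  |  0 ]
  [ 1  -3  1  |  4 ]
  [ 2  -5  1  |  5 ]
ρ2 → ρ2 − ρ1
  [ 1  -3  0  |  0 ]
  [ 0   0  1  |  4 ]
  [ 2  -5  1  |  5 ]
ρ3 → ρ3 − 2·ρ1
  [ 1  -3  0  |  0 ]
  [ 0   0  1  |  4 ]
  [ 0   1  1  |  5 ]
ρ2 ↔ ρ3
  [ 1  -3  0  |  0 ]
  [ 0   1  1  |  5 ]
  [ 0   0  1  |  4 ]
ρ2 → ρ2 − ρ3
  [ 1  -3  0  |  0 ]
  [ 0   1  0  |  1 ]
  [ 0   0  1  |  4 ]
ρ1 → ρ1 + 3·ρ2
  [ 1  0  0  |  3 ]
  [ 0  1  0  |  1 ]
  [ 0  0  1  |  4 ]
Reading off the last column: p = 3, q = 1, r = 4.

(3, 1, 4)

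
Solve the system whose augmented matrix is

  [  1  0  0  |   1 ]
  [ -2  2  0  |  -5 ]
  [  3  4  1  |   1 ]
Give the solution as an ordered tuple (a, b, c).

R2 := R2 + 2·R1
  [ 1  0  0  |   1 ]
  [ 0  2  0  |  -3 ]
  [ 3  4  1  |   1 ]
R3 := R3 − 3·R1
  [ 1  0  0  |   1 ]
  [ 0  2  0  |  -3 ]
  [ 0  4  1  |  -2 ]
R2 := 1/2·R2
  [ 1  0  0  |     1 ]
  [ 0  1  0  |  -3/2 ]
  [ 0  4  1  |    -2 ]
R3 := R3 − 4·R2
  [ 1  0  0  |     1 ]
  [ 0  1  0  |  -3/2 ]
  [ 0  0  1  |     4 ]
Reading off the last column: a = 1, b = -3/2, c = 4.

(1, -3/2, 4)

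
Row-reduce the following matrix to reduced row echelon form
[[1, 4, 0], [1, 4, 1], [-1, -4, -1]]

[[1, 4, 0], [0, 0, 1], [0, 0, 0]]

Subtract R1 from R2.
  [  1   4   0 ]
  [  0   0   1 ]
  [ -1  -4  -1 ]
Add R1 to R3.
  [ 1  4   0 ]
  [ 0  0   1 ]
  [ 0  0  -1 ]
Add R2 to R3.
  [ 1  4  0 ]
  [ 0  0  1 ]
  [ 0  0  0 ]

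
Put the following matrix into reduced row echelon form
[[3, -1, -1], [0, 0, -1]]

Multiply R1 by 1/3.
  [ 1  -1/3  -1/3 ]
  [ 0     0    -1 ]
Multiply R2 by -1.
  [ 1  -1/3  -1/3 ]
  [ 0     0     1 ]
Add 1/3 times R2 to R1.
  [ 1  -1/3  0 ]
  [ 0     0  1 ]

[[1, -1/3, 0], [0, 0, 1]]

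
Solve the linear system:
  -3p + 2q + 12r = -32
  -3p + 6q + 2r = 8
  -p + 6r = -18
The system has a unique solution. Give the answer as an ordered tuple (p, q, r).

Form the augmented matrix and row-reduce:
  [ -3  2  12  |  -32 ]
  [ -3  6   2  |    8 ]
  [ -1  0   6  |  -18 ]
ρ1 → -1/3·ρ1
  [  1  -2/3  -4  |  32/3 ]
  [ -3     6   2  |     8 ]
  [ -1     0   6  |   -18 ]
ρ2 → ρ2 + 3·ρ1
  [  1  -2/3   -4  |  32/3 ]
  [  0     4  -10  |    40 ]
  [ -1     0    6  |   -18 ]
ρ3 → ρ3 + ρ1
  [ 1  -2/3   -4  |   32/3 ]
  [ 0     4  -10  |     40 ]
  [ 0  -2/3    2  |  -22/3 ]
ρ2 → 1/4·ρ2
  [ 1  -2/3    -4  |   32/3 ]
  [ 0     1  -5/2  |     10 ]
  [ 0  -2/3     2  |  -22/3 ]
ρ3 → ρ3 + 2/3·ρ2
  [ 1  -2/3    -4  |  32/3 ]
  [ 0     1  -5/2  |    10 ]
  [ 0     0   1/3  |  -2/3 ]
ρ3 → 3·ρ3
  [ 1  -2/3    -4  |  32/3 ]
  [ 0     1  -5/2  |    10 ]
  [ 0     0     1  |    -2 ]
ρ2 → ρ2 + 5/2·ρ3
  [ 1  -2/3  -4  |  32/3 ]
  [ 0     1   0  |     5 ]
  [ 0     0   1  |    -2 ]
ρ1 → ρ1 + 4·ρ3
  [ 1  -2/3  0  |  8/3 ]
  [ 0     1  0  |    5 ]
  [ 0     0  1  |   -2 ]
ρ1 → ρ1 + 2/3·ρ2
  [ 1  0  0  |   6 ]
  [ 0  1  0  |   5 ]
  [ 0  0  1  |  -2 ]
Reading off the last column: p = 6, q = 5, r = -2.

(6, 5, -2)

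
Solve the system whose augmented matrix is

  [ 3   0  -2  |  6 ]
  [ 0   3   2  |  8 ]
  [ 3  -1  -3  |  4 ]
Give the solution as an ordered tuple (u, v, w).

ρ1 → 1/3·ρ1
  [ 1   0  -2/3  |  2 ]
  [ 0   3     2  |  8 ]
  [ 3  -1    -3  |  4 ]
ρ3 → ρ3 − 3·ρ1
  [ 1   0  -2/3  |   2 ]
  [ 0   3     2  |   8 ]
  [ 0  -1    -1  |  -2 ]
ρ2 → 1/3·ρ2
  [ 1   0  -2/3  |    2 ]
  [ 0   1   2/3  |  8/3 ]
  [ 0  -1    -1  |   -2 ]
ρ3 → ρ3 + ρ2
  [ 1  0  -2/3  |    2 ]
  [ 0  1   2/3  |  8/3 ]
  [ 0  0  -1/3  |  2/3 ]
ρ3 → -3·ρ3
  [ 1  0  -2/3  |    2 ]
  [ 0  1   2/3  |  8/3 ]
  [ 0  0     1  |   -2 ]
ρ2 → ρ2 − 2/3·ρ3
  [ 1  0  -2/3  |   2 ]
  [ 0  1     0  |   4 ]
  [ 0  0     1  |  -2 ]
ρ1 → ρ1 + 2/3·ρ3
  [ 1  0  0  |  2/3 ]
  [ 0  1  0  |    4 ]
  [ 0  0  1  |   -2 ]
Reading off the last column: u = 2/3, v = 4, w = -2.

(2/3, 4, -2)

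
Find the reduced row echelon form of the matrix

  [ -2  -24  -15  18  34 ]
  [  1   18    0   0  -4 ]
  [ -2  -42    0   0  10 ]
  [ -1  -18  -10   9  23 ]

[[1, 0, 0, 0, 2], [0, 1, 0, 0, -1/3], [0, 0, 1, 0, -8/5], [0, 0, 0, 1, 1/3]]

ρ1 ← -1/2·ρ1
  [  1   12  15/2  -9  -17 ]
  [  1   18     0   0   -4 ]
  [ -2  -42     0   0   10 ]
  [ -1  -18   -10   9   23 ]
ρ2 ← ρ2 − ρ1
  [  1   12   15/2  -9  -17 ]
  [  0    6  -15/2   9   13 ]
  [ -2  -42      0   0   10 ]
  [ -1  -18    -10   9   23 ]
ρ3 ← ρ3 + 2·ρ1
  [  1   12   15/2   -9  -17 ]
  [  0    6  -15/2    9   13 ]
  [  0  -18     15  -18  -24 ]
  [ -1  -18    -10    9   23 ]
ρ4 ← ρ4 + ρ1
  [ 1   12   15/2   -9  -17 ]
  [ 0    6  -15/2    9   13 ]
  [ 0  -18     15  -18  -24 ]
  [ 0   -6   -5/2    0    6 ]
ρ2 ← 1/6·ρ2
  [ 1   12  15/2   -9   -17 ]
  [ 0    1  -5/4  3/2  13/6 ]
  [ 0  -18    15  -18   -24 ]
  [ 0   -6  -5/2    0     6 ]
ρ3 ← ρ3 + 18·ρ2
  [ 1  12   15/2   -9   -17 ]
  [ 0   1   -5/4  3/2  13/6 ]
  [ 0   0  -15/2    9    15 ]
  [ 0  -6   -5/2    0     6 ]
ρ4 ← ρ4 + 6·ρ2
  [ 1  12   15/2   -9   -17 ]
  [ 0   1   -5/4  3/2  13/6 ]
  [ 0   0  -15/2    9    15 ]
  [ 0   0    -10    9    19 ]
ρ3 ← -2/15·ρ3
  [ 1  12  15/2    -9   -17 ]
  [ 0   1  -5/4   3/2  13/6 ]
  [ 0   0     1  -6/5    -2 ]
  [ 0   0   -10     9    19 ]
ρ4 ← ρ4 + 10·ρ3
  [ 1  12  15/2    -9   -17 ]
  [ 0   1  -5/4   3/2  13/6 ]
  [ 0   0     1  -6/5    -2 ]
  [ 0   0     0    -3    -1 ]
ρ4 ← -1/3·ρ4
  [ 1  12  15/2    -9   -17 ]
  [ 0   1  -5/4   3/2  13/6 ]
  [ 0   0     1  -6/5    -2 ]
  [ 0   0     0     1   1/3 ]
ρ3 ← ρ3 + 6/5·ρ4
  [ 1  12  15/2   -9   -17 ]
  [ 0   1  -5/4  3/2  13/6 ]
  [ 0   0     1    0  -8/5 ]
  [ 0   0     0    1   1/3 ]
ρ2 ← ρ2 − 3/2·ρ4
  [ 1  12  15/2  -9   -17 ]
  [ 0   1  -5/4   0   5/3 ]
  [ 0   0     1   0  -8/5 ]
  [ 0   0     0   1   1/3 ]
ρ1 ← ρ1 + 9·ρ4
  [ 1  12  15/2  0   -14 ]
  [ 0   1  -5/4  0   5/3 ]
  [ 0   0     1  0  -8/5 ]
  [ 0   0     0  1   1/3 ]
ρ2 ← ρ2 + 5/4·ρ3
  [ 1  12  15/2  0   -14 ]
  [ 0   1     0  0  -1/3 ]
  [ 0   0     1  0  -8/5 ]
  [ 0   0     0  1   1/3 ]
ρ1 ← ρ1 − 15/2·ρ3
  [ 1  12  0  0    -2 ]
  [ 0   1  0  0  -1/3 ]
  [ 0   0  1  0  -8/5 ]
  [ 0   0  0  1   1/3 ]
ρ1 ← ρ1 − 12·ρ2
  [ 1  0  0  0     2 ]
  [ 0  1  0  0  -1/3 ]
  [ 0  0  1  0  -8/5 ]
  [ 0  0  0  1   1/3 ]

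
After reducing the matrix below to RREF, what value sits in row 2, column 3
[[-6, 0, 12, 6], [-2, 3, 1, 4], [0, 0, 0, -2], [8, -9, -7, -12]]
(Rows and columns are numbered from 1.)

-1

R1 := -1/6·R1
R2 := R2 + 2·R1
R4 := R4 − 8·R1
R2 := 1/3·R2
R4 := R4 + 9·R2
R3 := -1/2·R3
R4 := R4 − 2·R3
R2 := R2 − 2/3·R3
R1 := R1 + R3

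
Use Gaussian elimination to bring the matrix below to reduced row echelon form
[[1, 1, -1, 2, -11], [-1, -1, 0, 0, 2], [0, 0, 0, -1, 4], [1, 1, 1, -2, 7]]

ρ2 → ρ2 + ρ1
  [ 1  1  -1   2  -11 ]
  [ 0  0  -1   2   -9 ]
  [ 0  0   0  -1    4 ]
  [ 1  1   1  -2    7 ]
ρ4 → ρ4 − ρ1
  [ 1  1  -1   2  -11 ]
  [ 0  0  -1   2   -9 ]
  [ 0  0   0  -1    4 ]
  [ 0  0   2  -4   18 ]
ρ2 → -1·ρ2
  [ 1  1  -1   2  -11 ]
  [ 0  0   1  -2    9 ]
  [ 0  0   0  -1    4 ]
  [ 0  0   2  -4   18 ]
ρ4 → ρ4 − 2·ρ2
  [ 1  1  -1   2  -11 ]
  [ 0  0   1  -2    9 ]
  [ 0  0   0  -1    4 ]
  [ 0  0   0   0    0 ]
ρ3 → -1·ρ3
  [ 1  1  -1   2  -11 ]
  [ 0  0   1  -2    9 ]
  [ 0  0   0   1   -4 ]
  [ 0  0   0   0    0 ]
ρ2 → ρ2 + 2·ρ3
  [ 1  1  -1  2  -11 ]
  [ 0  0   1  0    1 ]
  [ 0  0   0  1   -4 ]
  [ 0  0   0  0    0 ]
ρ1 → ρ1 − 2·ρ3
  [ 1  1  -1  0  -3 ]
  [ 0  0   1  0   1 ]
  [ 0  0   0  1  -4 ]
  [ 0  0   0  0   0 ]
ρ1 → ρ1 + ρ2
  [ 1  1  0  0  -2 ]
  [ 0  0  1  0   1 ]
  [ 0  0  0  1  -4 ]
  [ 0  0  0  0   0 ]

[[1, 1, 0, 0, -2], [0, 0, 1, 0, 1], [0, 0, 0, 1, -4], [0, 0, 0, 0, 0]]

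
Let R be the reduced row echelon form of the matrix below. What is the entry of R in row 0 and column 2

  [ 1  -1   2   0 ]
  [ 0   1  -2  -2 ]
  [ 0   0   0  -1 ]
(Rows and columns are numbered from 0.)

0

r3 := -1·r3
  [ 1  -1   2   0 ]
  [ 0   1  -2  -2 ]
  [ 0   0   0   1 ]
r2 := r2 + 2·r3
  [ 1  -1   2  0 ]
  [ 0   1  -2  0 ]
  [ 0   0   0  1 ]
r1 := r1 + r2
  [ 1  0   0  0 ]
  [ 0  1  -2  0 ]
  [ 0  0   0  1 ]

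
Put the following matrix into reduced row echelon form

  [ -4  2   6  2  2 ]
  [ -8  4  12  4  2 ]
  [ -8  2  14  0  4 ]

[[1, 0, -2, 1/2, 0], [0, 1, -1, 2, 0], [0, 0, 0, 0, 1]]

Multiply R1 by -1/4.
  [  1  -1/2  -3/2  -1/2  -1/2 ]
  [ -8     4    12     4     2 ]
  [ -8     2    14     0     4 ]
Add 8 times R1 to R2.
  [  1  -1/2  -3/2  -1/2  -1/2 ]
  [  0     0     0     0    -2 ]
  [ -8     2    14     0     4 ]
Add 8 times R1 to R3.
  [ 1  -1/2  -3/2  -1/2  -1/2 ]
  [ 0     0     0     0    -2 ]
  [ 0    -2     2    -4     0 ]
Swap R2 and R3.
  [ 1  -1/2  -3/2  -1/2  -1/2 ]
  [ 0    -2     2    -4     0 ]
  [ 0     0     0     0    -2 ]
Multiply R2 by -1/2.
  [ 1  -1/2  -3/2  -1/2  -1/2 ]
  [ 0     1    -1     2     0 ]
  [ 0     0     0     0    -2 ]
Multiply R3 by -1/2.
  [ 1  -1/2  -3/2  -1/2  -1/2 ]
  [ 0     1    -1     2     0 ]
  [ 0     0     0     0     1 ]
Add 1/2 times R3 to R1.
  [ 1  -1/2  -3/2  -1/2  0 ]
  [ 0     1    -1     2  0 ]
  [ 0     0     0     0  1 ]
Add 1/2 times R2 to R1.
  [ 1  0  -2  1/2  0 ]
  [ 0  1  -1    2  0 ]
  [ 0  0   0    0  1 ]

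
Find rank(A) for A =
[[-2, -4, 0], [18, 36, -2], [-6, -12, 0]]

rank = 2

ρ1 ← -1/2·ρ1
  [  1    2   0 ]
  [ 18   36  -2 ]
  [ -6  -12   0 ]
ρ2 ← ρ2 − 18·ρ1
  [  1    2   0 ]
  [  0    0  -2 ]
  [ -6  -12   0 ]
ρ3 ← ρ3 + 6·ρ1
  [ 1  2   0 ]
  [ 0  0  -2 ]
  [ 0  0   0 ]
ρ2 ← -1/2·ρ2
  [ 1  2  0 ]
  [ 0  0  1 ]
  [ 0  0  0 ]
The reduced form has 2 nonzero rows.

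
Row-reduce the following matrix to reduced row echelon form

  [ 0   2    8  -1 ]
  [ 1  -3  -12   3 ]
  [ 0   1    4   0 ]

ρ1 <-> ρ2
  [ 1  -3  -12   3 ]
  [ 0   2    8  -1 ]
  [ 0   1    4   0 ]
ρ2 → 1/2·ρ2
  [ 1  -3  -12     3 ]
  [ 0   1    4  -1/2 ]
  [ 0   1    4     0 ]
ρ3 → ρ3 − ρ2
  [ 1  -3  -12     3 ]
  [ 0   1    4  -1/2 ]
  [ 0   0    0   1/2 ]
ρ3 → 2·ρ3
  [ 1  -3  -12     3 ]
  [ 0   1    4  -1/2 ]
  [ 0   0    0     1 ]
ρ2 → ρ2 + 1/2·ρ3
  [ 1  -3  -12  3 ]
  [ 0   1    4  0 ]
  [ 0   0    0  1 ]
ρ1 → ρ1 − 3·ρ3
  [ 1  -3  -12  0 ]
  [ 0   1    4  0 ]
  [ 0   0    0  1 ]
ρ1 → ρ1 + 3·ρ2
  [ 1  0  0  0 ]
  [ 0  1  4  0 ]
  [ 0  0  0  1 ]

[[1, 0, 0, 0], [0, 1, 4, 0], [0, 0, 0, 1]]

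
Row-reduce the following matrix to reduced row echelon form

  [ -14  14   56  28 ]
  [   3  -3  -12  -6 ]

[[1, -1, -4, -2], [0, 0, 0, 0]]

r1 → -1/14·r1
  [ 1  -1   -4  -2 ]
  [ 3  -3  -12  -6 ]
r2 → r2 − 3·r1
  [ 1  -1  -4  -2 ]
  [ 0   0   0   0 ]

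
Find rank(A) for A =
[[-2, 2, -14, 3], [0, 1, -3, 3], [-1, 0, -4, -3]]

R1 -> -1/2·R1
  [  1  -1   7  -3/2 ]
  [  0   1  -3     3 ]
  [ -1   0  -4    -3 ]
R3 -> R3 + R1
  [ 1  -1   7  -3/2 ]
  [ 0   1  -3     3 ]
  [ 0  -1   3  -9/2 ]
R3 -> R3 + R2
  [ 1  -1   7  -3/2 ]
  [ 0   1  -3     3 ]
  [ 0   0   0  -3/2 ]
R3 -> -2/3·R3
  [ 1  -1   7  -3/2 ]
  [ 0   1  -3     3 ]
  [ 0   0   0     1 ]
R2 -> R2 − 3·R3
  [ 1  -1   7  -3/2 ]
  [ 0   1  -3     0 ]
  [ 0   0   0     1 ]
R1 -> R1 + 3/2·R3
  [ 1  -1   7  0 ]
  [ 0   1  -3  0 ]
  [ 0   0   0  1 ]
R1 -> R1 + R2
  [ 1  0   4  0 ]
  [ 0  1  -3  0 ]
  [ 0  0   0  1 ]
The reduced form has 3 nonzero rows.

rank = 3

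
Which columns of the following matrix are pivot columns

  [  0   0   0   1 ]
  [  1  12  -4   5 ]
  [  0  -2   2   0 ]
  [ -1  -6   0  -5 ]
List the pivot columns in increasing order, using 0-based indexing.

0, 1, 2, 3

Swap r1 and r2.
Add r1 to r4.
Swap r2 and r3.
Multiply r2 by -1/2.
Subtract 6 times r2 from r4.
Swap r3 and r4.
Multiply r3 by 1/2.
Subtract 5 times r4 from r1.
Add r3 to r2.
Add 4 times r3 to r1.
Subtract 12 times r2 from r1.
Pivot columns are the columns containing a leading 1.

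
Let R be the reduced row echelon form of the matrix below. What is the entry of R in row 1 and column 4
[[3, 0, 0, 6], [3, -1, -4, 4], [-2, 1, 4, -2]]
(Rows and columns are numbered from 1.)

2

ρ1 := 1/3·ρ1
  [  1   0   0   2 ]
  [  3  -1  -4   4 ]
  [ -2   1   4  -2 ]
ρ2 := ρ2 − 3·ρ1
  [  1   0   0   2 ]
  [  0  -1  -4  -2 ]
  [ -2   1   4  -2 ]
ρ3 := ρ3 + 2·ρ1
  [ 1   0   0   2 ]
  [ 0  -1  -4  -2 ]
  [ 0   1   4   2 ]
ρ2 := -1·ρ2
  [ 1  0  0  2 ]
  [ 0  1  4  2 ]
  [ 0  1  4  2 ]
ρ3 := ρ3 − ρ2
  [ 1  0  0  2 ]
  [ 0  1  4  2 ]
  [ 0  0  0  0 ]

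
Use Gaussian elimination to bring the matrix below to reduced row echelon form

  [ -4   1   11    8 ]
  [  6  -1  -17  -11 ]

[[1, 0, -3, -3/2], [0, 1, -1, 2]]

R1 := -1/4·R1
  [ 1  -1/4  -11/4   -2 ]
  [ 6    -1    -17  -11 ]
R2 := R2 − 6·R1
  [ 1  -1/4  -11/4  -2 ]
  [ 0   1/2   -1/2   1 ]
R2 := 2·R2
  [ 1  -1/4  -11/4  -2 ]
  [ 0     1     -1   2 ]
R1 := R1 + 1/4·R2
  [ 1  0  -3  -3/2 ]
  [ 0  1  -1     2 ]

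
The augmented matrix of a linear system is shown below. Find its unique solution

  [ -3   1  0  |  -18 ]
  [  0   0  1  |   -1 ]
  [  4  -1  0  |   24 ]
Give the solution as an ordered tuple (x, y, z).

(6, 0, -1)

r1 ← -1/3·r1
  [ 1  -1/3  0  |   6 ]
  [ 0     0  1  |  -1 ]
  [ 4    -1  0  |  24 ]
r3 ← r3 − 4·r1
  [ 1  -1/3  0  |   6 ]
  [ 0     0  1  |  -1 ]
  [ 0   1/3  0  |   0 ]
r2 ↔ r3
  [ 1  -1/3  0  |   6 ]
  [ 0   1/3  0  |   0 ]
  [ 0     0  1  |  -1 ]
r2 ← 3·r2
  [ 1  -1/3  0  |   6 ]
  [ 0     1  0  |   0 ]
  [ 0     0  1  |  -1 ]
r1 ← r1 + 1/3·r2
  [ 1  0  0  |   6 ]
  [ 0  1  0  |   0 ]
  [ 0  0  1  |  -1 ]
Reading off the last column: x = 6, y = 0, z = -1.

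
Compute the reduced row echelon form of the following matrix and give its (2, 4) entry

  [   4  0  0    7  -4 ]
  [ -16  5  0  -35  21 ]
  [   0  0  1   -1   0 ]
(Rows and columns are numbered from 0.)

0

r1 -> 1/4·r1
  [   1  0  0  7/4  -1 ]
  [ -16  5  0  -35  21 ]
  [   0  0  1   -1   0 ]
r2 -> r2 + 16·r1
  [ 1  0  0  7/4  -1 ]
  [ 0  5  0   -7   5 ]
  [ 0  0  1   -1   0 ]
r2 -> 1/5·r2
  [ 1  0  0   7/4  -1 ]
  [ 0  1  0  -7/5   1 ]
  [ 0  0  1    -1   0 ]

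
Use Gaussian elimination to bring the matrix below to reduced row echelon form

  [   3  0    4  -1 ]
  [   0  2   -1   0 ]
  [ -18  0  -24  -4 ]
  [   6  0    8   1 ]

[[1, 0, 4/3, 0], [0, 1, -1/2, 0], [0, 0, 0, 1], [0, 0, 0, 0]]

Multiply R1 by 1/3.
  [   1  0  4/3  -1/3 ]
  [   0  2   -1     0 ]
  [ -18  0  -24    -4 ]
  [   6  0    8     1 ]
Add 18 times R1 to R3.
  [ 1  0  4/3  -1/3 ]
  [ 0  2   -1     0 ]
  [ 0  0    0   -10 ]
  [ 6  0    8     1 ]
Subtract 6 times R1 from R4.
  [ 1  0  4/3  -1/3 ]
  [ 0  2   -1     0 ]
  [ 0  0    0   -10 ]
  [ 0  0    0     3 ]
Multiply R2 by 1/2.
  [ 1  0   4/3  -1/3 ]
  [ 0  1  -1/2     0 ]
  [ 0  0     0   -10 ]
  [ 0  0     0     3 ]
Multiply R3 by -1/10.
  [ 1  0   4/3  -1/3 ]
  [ 0  1  -1/2     0 ]
  [ 0  0     0     1 ]
  [ 0  0     0     3 ]
Subtract 3 times R3 from R4.
  [ 1  0   4/3  -1/3 ]
  [ 0  1  -1/2     0 ]
  [ 0  0     0     1 ]
  [ 0  0     0     0 ]
Add 1/3 times R3 to R1.
  [ 1  0   4/3  0 ]
  [ 0  1  -1/2  0 ]
  [ 0  0     0  1 ]
  [ 0  0     0  0 ]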